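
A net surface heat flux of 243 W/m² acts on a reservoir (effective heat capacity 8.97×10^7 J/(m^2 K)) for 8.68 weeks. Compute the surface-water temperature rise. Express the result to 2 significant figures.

14 K

Areal heat capacity C = 8.97×10^7 J/(m^2 K) (given).
Net heat input Q = F Δt = 243 × (8.68 weeks × 6.048×10^5 s/week) = 1.28×10^9 J/m².
ΔT = Q / C = 1.28×10^9 / 8.97×10^7 = 14.2 K.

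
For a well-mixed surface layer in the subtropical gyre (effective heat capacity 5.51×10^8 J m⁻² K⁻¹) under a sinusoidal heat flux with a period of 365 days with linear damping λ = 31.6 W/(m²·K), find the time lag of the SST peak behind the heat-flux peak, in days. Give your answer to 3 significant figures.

75.0 days

Areal heat capacity C = 5.51×10^8 J m⁻² K⁻¹ (given).
ω = 2π / 3.15×10^7 s = 1.99×10^-7 s⁻¹.
Phase lag φ = arctan(Cω/λ) = arctan(110/31.6) = 1.29 rad.
Time lag = φ / ω = 1.29 / 1.99×10^-7 = 6.48×10^6 s = 75.0 days.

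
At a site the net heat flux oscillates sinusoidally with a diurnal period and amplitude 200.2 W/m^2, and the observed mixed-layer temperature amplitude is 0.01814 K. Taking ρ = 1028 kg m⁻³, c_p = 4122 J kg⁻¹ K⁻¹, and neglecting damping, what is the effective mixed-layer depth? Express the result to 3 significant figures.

35.8 m

ω = 2π / 86400 s = 7.27×10^-5 s⁻¹.
Required C = F₀ / (A ω) = 200.2 / (0.01814 × 7.27×10^-5) = 1.52×10^8 J/(m²·K).
D = C / (ρ c_p) = 1.52×10^8 / (1028 × 4122) = 35.8 m.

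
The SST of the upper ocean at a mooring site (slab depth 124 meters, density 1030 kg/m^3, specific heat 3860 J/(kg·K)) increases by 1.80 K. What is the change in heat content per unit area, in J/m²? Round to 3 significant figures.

Areal heat capacity C = ρ c_p D = 1030 × 3860 × 124 = 4.93×10^8 J/(m^2 K).
ΔQ = C ΔT = 4.93×10^8 × 1.80 = 8.87×10^8 J/m².

8.87×10^8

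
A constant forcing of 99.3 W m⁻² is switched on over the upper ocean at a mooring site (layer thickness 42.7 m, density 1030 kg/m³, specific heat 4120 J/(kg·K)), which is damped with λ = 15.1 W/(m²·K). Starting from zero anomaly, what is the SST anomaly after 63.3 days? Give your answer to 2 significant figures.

2.4 K

Areal heat capacity C = ρ c_p D = 1030 × 4120 × 42.7 = 1.81×10^8 J/(m^2 K).
τ = C / λ = 1.81×10^8 / 15.1 = 1.20×10^7 s.
Equilibrium anomaly ΔT_eq = F / λ = 99.3 / 15.1 = 6.58 K.
t = 63.3 days = 5.47×10^6 s, so t/τ = 0.456.
ΔT(t) = ΔT_eq (1 − e^(−t/τ)) = 6.58 × (1 − e^−0.456) = 2.41 K.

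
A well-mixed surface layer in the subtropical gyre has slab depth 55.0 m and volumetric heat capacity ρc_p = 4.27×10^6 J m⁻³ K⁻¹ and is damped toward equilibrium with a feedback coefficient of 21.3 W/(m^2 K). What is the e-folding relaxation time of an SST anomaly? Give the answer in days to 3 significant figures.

128 days

Areal heat capacity C = ρc_p × D = 4.27×10^6 × 55.0 = 2.35×10^8 J/(m^2 K).
Relaxation time τ = C / λ = 2.35×10^8 / 21.3 = 1.10×10^7 s.
In days: 1.10×10^7 s / (86400 s/day) = 128 days.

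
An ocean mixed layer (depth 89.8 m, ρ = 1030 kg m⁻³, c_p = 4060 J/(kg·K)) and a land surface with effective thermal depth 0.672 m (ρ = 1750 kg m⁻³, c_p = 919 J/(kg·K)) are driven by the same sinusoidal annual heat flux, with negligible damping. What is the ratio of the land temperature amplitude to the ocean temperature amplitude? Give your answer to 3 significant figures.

347

C_ocean = 1030 × 4060 × 89.8 = 3.76×10^8 J/(m²·K).
C_land = 1750 × 919 × 0.672 = 1.08×10^6 J/(m²·K).
Undamped amplitude ∝ 1/C, so A_land/A_ocean = C_ocean/C_land = 347.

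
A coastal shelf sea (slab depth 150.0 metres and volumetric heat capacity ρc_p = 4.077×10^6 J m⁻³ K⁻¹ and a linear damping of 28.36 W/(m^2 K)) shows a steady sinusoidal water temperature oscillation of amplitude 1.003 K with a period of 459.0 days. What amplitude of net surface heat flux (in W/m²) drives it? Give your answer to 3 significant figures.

101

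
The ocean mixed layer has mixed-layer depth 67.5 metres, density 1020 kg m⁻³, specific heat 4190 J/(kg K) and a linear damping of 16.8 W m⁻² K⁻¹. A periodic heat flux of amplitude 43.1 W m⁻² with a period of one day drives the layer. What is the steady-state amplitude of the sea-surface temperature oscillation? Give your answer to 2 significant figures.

Areal heat capacity C = ρ c_p D = 1020 × 4190 × 67.5 = 2.88×10^8 J m⁻² K⁻¹.
Angular frequency ω = 2π / T = 2π / 86400 s = 7.27×10^-5 s⁻¹.
√((Cω)² + λ²) = √((21000)² + 16.8²) = 21000 W/(m²·K).
Amplitude A = F₀ / √((Cω)²+λ²) = 43.1 / 21000 = 0.00205 K.

0.0021 K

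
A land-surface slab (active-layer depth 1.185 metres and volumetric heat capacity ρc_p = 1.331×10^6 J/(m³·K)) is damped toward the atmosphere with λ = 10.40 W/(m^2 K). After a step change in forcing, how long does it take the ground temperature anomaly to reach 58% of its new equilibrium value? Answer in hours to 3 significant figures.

36.5 hours

Areal heat capacity C = ρc_p × D = 1.331×10^6 × 1.185 = 1.58×10^6 J/(m^2 K).
τ = C / λ = 1.58×10^6 / 10.40 = 1.52×10^5 s.
Fraction reached: 1 − e^(−t/τ) = 0.58 ⇒ t = −τ ln(1 − 0.58) = τ × 0.868.
t = 1.32×10^5 s = 36.5 hours.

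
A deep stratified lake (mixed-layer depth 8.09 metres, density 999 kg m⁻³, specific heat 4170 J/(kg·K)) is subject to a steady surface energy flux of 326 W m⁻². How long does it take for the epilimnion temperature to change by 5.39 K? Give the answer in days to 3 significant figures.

Areal heat capacity C = ρ c_p D = 999 × 4170 × 8.09 = 3.37×10^7 J/(m^2 K).
Time required: Δt = C ΔT / F = 3.37×10^7 × 5.39 / 326 = 5.57×10^5 s.
In days: 5.57×10^5 s / (86400 s/day) = 6.45 days.

6.45 days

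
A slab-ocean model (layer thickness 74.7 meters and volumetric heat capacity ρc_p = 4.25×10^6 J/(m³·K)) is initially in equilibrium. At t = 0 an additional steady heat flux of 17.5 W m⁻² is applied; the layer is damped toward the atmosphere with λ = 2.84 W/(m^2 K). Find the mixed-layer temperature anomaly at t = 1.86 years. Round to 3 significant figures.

Areal heat capacity C = ρc_p × D = 4.25×10^6 × 74.7 = 3.17×10^8 J/(m^2 K).
τ = C / λ = 3.17×10^8 / 2.84 = 1.12×10^8 s.
Equilibrium anomaly ΔT_eq = F / λ = 17.5 / 2.84 = 6.16 K.
t = 1.86 years = 5.87×10^7 s, so t/τ = 0.525.
ΔT(t) = ΔT_eq (1 − e^(−t/τ)) = 6.16 × (1 − e^−0.525) = 2.52 K.

2.52 K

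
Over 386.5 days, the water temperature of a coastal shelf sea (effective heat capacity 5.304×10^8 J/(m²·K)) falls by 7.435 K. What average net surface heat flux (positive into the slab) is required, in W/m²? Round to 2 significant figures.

-120

Areal heat capacity C = 5.304×10^8 J/(m²·K) (given).
Required heat per unit area: Q = C ΔT = 5.30×10^8 × -7.435 = -3.94×10^9 J/m².
Flux F = Q / Δt = -3.94×10^9 / 3.34×10^7 s = -118 W/m².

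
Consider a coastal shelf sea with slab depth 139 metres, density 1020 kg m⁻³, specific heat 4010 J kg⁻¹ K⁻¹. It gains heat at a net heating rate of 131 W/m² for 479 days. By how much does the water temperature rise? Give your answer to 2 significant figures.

9.5 K

Areal heat capacity C = ρ c_p D = 1020 × 4010 × 139 = 5.69×10^8 J m⁻² K⁻¹.
Net heat input Q = F Δt = 131 × (479 days × 86400 s/day) = 5.42×10^9 J/m².
ΔT = Q / C = 5.42×10^9 / 5.69×10^8 = 9.54 K.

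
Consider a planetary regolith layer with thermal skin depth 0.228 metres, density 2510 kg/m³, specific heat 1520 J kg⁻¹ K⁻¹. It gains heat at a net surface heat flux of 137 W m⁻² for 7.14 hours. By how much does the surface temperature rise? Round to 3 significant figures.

Areal heat capacity C = ρ c_p D = 2510 × 1520 × 0.228 = 8.70×10^5 J m⁻² K⁻¹.
Net heat input Q = F Δt = 137 × (7.14 hours × 3600 s/hour) = 3.52×10^6 J/m².
ΔT = Q / C = 3.52×10^6 / 8.70×10^5 = 4.05 K.

4.05 K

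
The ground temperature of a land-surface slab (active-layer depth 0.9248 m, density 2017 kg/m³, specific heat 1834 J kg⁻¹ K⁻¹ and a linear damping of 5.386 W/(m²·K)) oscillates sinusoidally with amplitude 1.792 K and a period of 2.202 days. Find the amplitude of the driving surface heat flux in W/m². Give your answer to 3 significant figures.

203

Areal heat capacity C = ρ c_p D = 2017 × 1834 × 0.9248 = 3.42×10^6 J/(m²·K).
ω = 2π / 1.90×10^5 s = 3.30×10^-5 s⁻¹.
√((Cω)² + λ²) = √((113)² + 5.386²) = 113 W/(m²·K).
F₀ = A × √((Cω)²+λ²) = 1.792 × 113 = 203 W/m².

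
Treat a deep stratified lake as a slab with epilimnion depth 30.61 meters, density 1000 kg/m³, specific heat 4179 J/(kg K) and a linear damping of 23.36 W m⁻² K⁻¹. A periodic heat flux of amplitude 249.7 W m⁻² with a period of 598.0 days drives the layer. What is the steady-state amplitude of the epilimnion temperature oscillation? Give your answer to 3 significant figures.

Areal heat capacity C = ρ c_p D = 1000 × 4179 × 30.61 = 1.28×10^8 J/(m²·K).
Angular frequency ω = 2π / T = 2π / 5.17×10^7 s = 1.22×10^-7 s⁻¹.
√((Cω)² + λ²) = √((15.6)² + 23.36²) = 28.1 W/(m²·K).
Amplitude A = F₀ / √((Cω)²+λ²) = 249.7 / 28.1 = 8.90 K.

8.90 K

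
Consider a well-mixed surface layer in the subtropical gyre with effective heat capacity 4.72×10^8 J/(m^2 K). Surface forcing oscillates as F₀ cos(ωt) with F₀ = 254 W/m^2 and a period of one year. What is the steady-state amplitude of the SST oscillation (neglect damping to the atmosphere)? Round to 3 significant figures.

Areal heat capacity C = 4.72×10^8 J/(m^2 K) (given).
Angular frequency ω = 2π / T = 2π / 3.15×10^7 s = 1.99×10^-7 s⁻¹.
Cω = 4.72×10^8 × 1.99×10^-7 = 94.0 W/(m²·K).
Amplitude A = F₀ / (Cω) = 254 / 94.0 = 2.70 K.

2.70 K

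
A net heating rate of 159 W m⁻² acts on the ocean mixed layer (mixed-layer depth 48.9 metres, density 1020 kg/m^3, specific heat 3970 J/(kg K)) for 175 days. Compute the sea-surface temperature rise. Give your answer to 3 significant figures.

12.1 K

Areal heat capacity C = ρ c_p D = 1020 × 3970 × 48.9 = 1.98×10^8 J/(m^2 K).
Net heat input Q = F Δt = 159 × (175 days × 86400 s/day) = 2.40×10^9 J/m².
ΔT = Q / C = 2.40×10^9 / 1.98×10^8 = 12.1 K.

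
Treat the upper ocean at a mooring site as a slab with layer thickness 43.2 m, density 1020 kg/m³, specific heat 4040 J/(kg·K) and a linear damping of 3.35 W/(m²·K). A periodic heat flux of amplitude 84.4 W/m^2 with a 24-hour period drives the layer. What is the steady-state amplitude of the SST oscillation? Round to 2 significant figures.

0.0065 K

Areal heat capacity C = ρ c_p D = 1020 × 4040 × 43.2 = 1.78×10^8 J m⁻² K⁻¹.
Angular frequency ω = 2π / T = 2π / 86400 s = 7.27×10^-5 s⁻¹.
√((Cω)² + λ²) = √((12900)² + 3.35²) = 12900 W/(m²·K).
Amplitude A = F₀ / √((Cω)²+λ²) = 84.4 / 12900 = 0.00652 K.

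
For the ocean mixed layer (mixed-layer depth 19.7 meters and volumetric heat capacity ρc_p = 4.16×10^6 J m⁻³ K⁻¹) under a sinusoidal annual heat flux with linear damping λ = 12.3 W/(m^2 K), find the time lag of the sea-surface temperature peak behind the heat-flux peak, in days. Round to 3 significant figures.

Areal heat capacity C = ρc_p × D = 4.16×10^6 × 19.7 = 8.20×10^7 J/(m²·K).
ω = 2π / 3.15×10^7 s = 1.99×10^-7 s⁻¹.
Phase lag φ = arctan(Cω/λ) = arctan(16.3/12.3) = 0.925 rad.
Time lag = φ / ω = 0.925 / 1.99×10^-7 = 4.64×10^6 s = 53.7 days.

53.7 days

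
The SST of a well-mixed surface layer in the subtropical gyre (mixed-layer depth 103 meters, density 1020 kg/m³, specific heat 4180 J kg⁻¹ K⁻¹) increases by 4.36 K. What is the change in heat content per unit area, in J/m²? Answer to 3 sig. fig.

Areal heat capacity C = ρ c_p D = 1020 × 4180 × 103 = 4.39×10^8 J/(m^2 K).
ΔQ = C ΔT = 4.39×10^8 × 4.36 = 1.91×10^9 J/m².

1.91×10^9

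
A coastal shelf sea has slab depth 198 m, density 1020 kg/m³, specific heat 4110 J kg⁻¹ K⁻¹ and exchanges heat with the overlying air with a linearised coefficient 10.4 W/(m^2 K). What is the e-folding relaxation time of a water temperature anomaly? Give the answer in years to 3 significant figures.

2.53 years

Areal heat capacity C = ρ c_p D = 1020 × 4110 × 198 = 8.30×10^8 J/(m^2 K).
Relaxation time τ = C / λ = 8.30×10^8 / 10.4 = 7.98×10^7 s.
In years: 7.98×10^7 s / (3.156×10^7 s/year) = 2.53 years.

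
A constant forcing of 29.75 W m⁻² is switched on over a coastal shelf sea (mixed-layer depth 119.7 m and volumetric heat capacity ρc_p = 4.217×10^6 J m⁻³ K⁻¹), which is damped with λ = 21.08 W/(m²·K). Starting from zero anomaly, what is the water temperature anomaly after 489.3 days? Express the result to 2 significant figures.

1.2 K

Areal heat capacity C = ρc_p × D = 4.217×10^6 × 119.7 = 5.05×10^8 J/(m²·K).
τ = C / λ = 5.05×10^8 / 21.08 = 2.39×10^7 s.
Equilibrium anomaly ΔT_eq = F / λ = 29.75 / 21.08 = 1.41 K.
t = 489.3 days = 4.23×10^7 s, so t/τ = 1.77.
ΔT(t) = ΔT_eq (1 − e^(−t/τ)) = 1.41 × (1 − e^−1.77) = 1.17 K.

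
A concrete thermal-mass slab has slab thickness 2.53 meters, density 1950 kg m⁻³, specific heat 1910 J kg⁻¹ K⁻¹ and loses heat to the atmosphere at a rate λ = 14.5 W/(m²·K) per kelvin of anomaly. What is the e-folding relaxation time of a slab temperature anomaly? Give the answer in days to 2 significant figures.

Areal heat capacity C = ρ c_p D = 1950 × 1910 × 2.53 = 9.42×10^6 J/(m^2 K).
Relaxation time τ = C / λ = 9.42×10^6 / 14.5 = 6.50×10^5 s.
In days: 6.50×10^5 s / (86400 s/day) = 7.52 days.

7.5 days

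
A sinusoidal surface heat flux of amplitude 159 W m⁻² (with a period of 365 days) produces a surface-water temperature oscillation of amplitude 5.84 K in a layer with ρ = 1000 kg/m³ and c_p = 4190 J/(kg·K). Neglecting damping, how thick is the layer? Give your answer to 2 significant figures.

33 m

ω = 2π / 3.15×10^7 s = 1.99×10^-7 s⁻¹.
Required C = F₀ / (A ω) = 159 / (5.84 × 1.99×10^-7) = 1.37×10^8 J/(m²·K).
D = C / (ρ c_p) = 1.37×10^8 / (1000 × 4190) = 32.6 m.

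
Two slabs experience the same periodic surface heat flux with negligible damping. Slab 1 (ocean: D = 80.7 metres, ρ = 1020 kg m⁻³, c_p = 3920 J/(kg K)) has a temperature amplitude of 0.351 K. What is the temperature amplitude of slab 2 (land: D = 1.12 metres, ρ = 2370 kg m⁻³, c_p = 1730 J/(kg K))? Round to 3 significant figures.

24.7 K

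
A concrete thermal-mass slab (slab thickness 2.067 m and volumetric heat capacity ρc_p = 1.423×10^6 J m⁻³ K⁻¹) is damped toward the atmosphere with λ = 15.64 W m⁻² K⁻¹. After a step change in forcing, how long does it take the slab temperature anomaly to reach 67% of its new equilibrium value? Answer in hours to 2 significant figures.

58 hours

Areal heat capacity C = ρc_p × D = 1.423×10^6 × 2.067 = 2.94×10^6 J m⁻² K⁻¹.
τ = C / λ = 2.94×10^6 / 15.64 = 1.88×10^5 s.
Fraction reached: 1 − e^(−t/τ) = 0.67 ⇒ t = −τ ln(1 − 0.67) = τ × 1.11.
t = 2.09×10^5 s = 57.9 hours.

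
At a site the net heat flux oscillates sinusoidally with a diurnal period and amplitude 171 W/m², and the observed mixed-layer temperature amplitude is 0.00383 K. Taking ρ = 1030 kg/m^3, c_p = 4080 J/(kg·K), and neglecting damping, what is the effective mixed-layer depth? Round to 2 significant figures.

150 m

ω = 2π / 86400 s = 7.27×10^-5 s⁻¹.
Required C = F₀ / (A ω) = 171 / (0.00383 × 7.27×10^-5) = 6.14×10^8 J/(m²·K).
D = C / (ρ c_p) = 6.14×10^8 / (1030 × 4080) = 146 m.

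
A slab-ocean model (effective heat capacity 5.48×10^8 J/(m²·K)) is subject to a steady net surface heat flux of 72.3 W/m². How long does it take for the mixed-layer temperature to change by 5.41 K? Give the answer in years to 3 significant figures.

Areal heat capacity C = 5.48×10^8 J/(m²·K) (given).
Time required: Δt = C ΔT / F = 5.48×10^8 × 5.41 / 72.3 = 4.10×10^7 s.
In years: 4.10×10^7 s / (3.156×10^7 s/year) = 1.30 years.

1.30 years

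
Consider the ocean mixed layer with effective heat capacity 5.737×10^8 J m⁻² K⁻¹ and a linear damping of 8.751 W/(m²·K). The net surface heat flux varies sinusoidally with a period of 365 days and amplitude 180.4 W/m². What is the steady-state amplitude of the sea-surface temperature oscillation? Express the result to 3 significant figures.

Areal heat capacity C = 5.737×10^8 J m⁻² K⁻¹ (given).
Angular frequency ω = 2π / T = 2π / 3.15×10^7 s = 1.99×10^-7 s⁻¹.
√((Cω)² + λ²) = √((114)² + 8.751²) = 115 W/(m²·K).
Amplitude A = F₀ / √((Cω)²+λ²) = 180.4 / 115 = 1.57 K.

1.57 K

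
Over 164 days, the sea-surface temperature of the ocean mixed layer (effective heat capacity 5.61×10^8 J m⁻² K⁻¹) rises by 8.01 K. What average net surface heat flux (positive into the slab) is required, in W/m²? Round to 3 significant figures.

317

Areal heat capacity C = 5.61×10^8 J m⁻² K⁻¹ (given).
Required heat per unit area: Q = C ΔT = 5.61×10^8 × 8.01 = 4.49×10^9 J/m².
Flux F = Q / Δt = 4.49×10^9 / 1.42×10^7 s = 317 W/m².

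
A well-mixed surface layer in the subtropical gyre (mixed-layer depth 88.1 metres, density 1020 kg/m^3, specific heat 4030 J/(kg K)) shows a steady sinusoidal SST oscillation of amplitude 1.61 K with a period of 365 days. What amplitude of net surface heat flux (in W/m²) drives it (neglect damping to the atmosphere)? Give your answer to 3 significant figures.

116

Areal heat capacity C = ρ c_p D = 1020 × 4030 × 88.1 = 3.62×10^8 J/(m²·K).
ω = 2π / 3.15×10^7 s = 1.99×10^-7 s⁻¹.
Cω = 3.62×10^8 × 1.99×10^-7 = 72.2 W/(m²·K).
F₀ = A × Cω = 1.61 × 72.2 = 116 W/m².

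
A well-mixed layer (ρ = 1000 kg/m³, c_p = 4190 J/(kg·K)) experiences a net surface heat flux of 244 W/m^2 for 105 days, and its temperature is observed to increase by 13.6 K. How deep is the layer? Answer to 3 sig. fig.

38.8 m

Heat input Q = F Δt = 244 × 9.07×10^6 s = 2.21×10^9 J/m².
Required areal heat capacity C = Q / ΔT = 1.63×10^8 J/(m²·K).
Depth D = C / (ρ c_p) = 1.63×10^8 / (1000 × 4190) = 38.8 m.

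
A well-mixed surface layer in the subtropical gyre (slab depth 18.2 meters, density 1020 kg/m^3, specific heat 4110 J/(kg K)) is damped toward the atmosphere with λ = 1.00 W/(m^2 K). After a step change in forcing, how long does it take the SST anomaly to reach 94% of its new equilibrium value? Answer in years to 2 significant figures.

6.8 years

Areal heat capacity C = ρ c_p D = 1020 × 4110 × 18.2 = 7.63×10^7 J m⁻² K⁻¹.
τ = C / λ = 7.63×10^7 / 1.00 = 7.63×10^7 s.
Fraction reached: 1 − e^(−t/τ) = 0.94 ⇒ t = −τ ln(1 − 0.94) = τ × 2.81.
t = 2.15×10^8 s = 6.80 years.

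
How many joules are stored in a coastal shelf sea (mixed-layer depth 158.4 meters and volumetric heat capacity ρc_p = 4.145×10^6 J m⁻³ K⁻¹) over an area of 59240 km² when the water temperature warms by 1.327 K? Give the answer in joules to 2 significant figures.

5.2×10^19 J

Areal heat capacity C = ρc_p × D = 4.145×10^6 × 158.4 = 6.57×10^8 J/(m^2 K).
Heat per unit area: q = C ΔT = 6.57×10^8 × 1.327 = 8.71×10^8 J/m².
Total heat: Q = q × A = 8.71×10^8 × (59240 × 10⁶ m²) = 5.16×10^19 J.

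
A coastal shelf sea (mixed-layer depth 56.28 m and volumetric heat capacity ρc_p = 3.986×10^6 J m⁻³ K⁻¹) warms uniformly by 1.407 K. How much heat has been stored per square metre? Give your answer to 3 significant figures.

Areal heat capacity C = ρc_p × D = 3.986×10^6 × 56.28 = 2.24×10^8 J/(m^2 K).
ΔQ = C ΔT = 2.24×10^8 × 1.407 = 3.16×10^8 J/m².

3.16×10^8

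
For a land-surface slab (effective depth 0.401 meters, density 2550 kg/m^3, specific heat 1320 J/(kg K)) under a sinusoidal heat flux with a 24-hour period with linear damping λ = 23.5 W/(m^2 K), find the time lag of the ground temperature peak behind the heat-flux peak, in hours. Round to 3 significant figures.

5.10 hours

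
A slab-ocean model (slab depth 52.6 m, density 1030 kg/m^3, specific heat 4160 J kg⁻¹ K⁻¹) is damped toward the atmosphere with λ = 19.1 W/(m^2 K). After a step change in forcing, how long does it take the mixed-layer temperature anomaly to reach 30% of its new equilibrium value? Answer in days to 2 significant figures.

Areal heat capacity C = ρ c_p D = 1030 × 4160 × 52.6 = 2.25×10^8 J/(m²·K).
τ = C / λ = 2.25×10^8 / 19.1 = 1.18×10^7 s.
Fraction reached: 1 − e^(−t/τ) = 0.30 ⇒ t = −τ ln(1 − 0.30) = τ × 0.357.
t = 4.21×10^6 s = 48.7 days.

49 days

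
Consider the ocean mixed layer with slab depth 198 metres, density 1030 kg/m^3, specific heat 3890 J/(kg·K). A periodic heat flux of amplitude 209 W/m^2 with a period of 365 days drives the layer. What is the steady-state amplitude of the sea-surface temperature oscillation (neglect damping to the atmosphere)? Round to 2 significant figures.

1.3 K

Areal heat capacity C = ρ c_p D = 1030 × 3890 × 198 = 7.93×10^8 J m⁻² K⁻¹.
Angular frequency ω = 2π / T = 2π / 3.15×10^7 s = 1.99×10^-7 s⁻¹.
Cω = 7.93×10^8 × 1.99×10^-7 = 158 W/(m²·K).
Amplitude A = F₀ / (Cω) = 209 / 158 = 1.32 K.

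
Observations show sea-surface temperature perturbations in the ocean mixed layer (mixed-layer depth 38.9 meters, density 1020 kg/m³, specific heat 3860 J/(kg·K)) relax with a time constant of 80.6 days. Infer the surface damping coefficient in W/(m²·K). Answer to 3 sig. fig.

22.0

Areal heat capacity C = ρ c_p D = 1020 × 3860 × 38.9 = 1.53×10^8 J/(m²·K).
τ = 80.6 days = 6.96×10^6 s.
λ = C / τ = 1.53×10^8 / 6.96×10^6 = 22.0 W/(m²·K).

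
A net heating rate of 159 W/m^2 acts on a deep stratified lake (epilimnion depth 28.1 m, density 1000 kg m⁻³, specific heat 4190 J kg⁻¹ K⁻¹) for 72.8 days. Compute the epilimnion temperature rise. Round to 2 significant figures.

8.5 K

Areal heat capacity C = ρ c_p D = 1000 × 4190 × 28.1 = 1.18×10^8 J/(m²·K).
Net heat input Q = F Δt = 159 × (72.8 days × 86400 s/day) = 1.00×10^9 J/m².
ΔT = Q / C = 1.00×10^9 / 1.18×10^8 = 8.49 K.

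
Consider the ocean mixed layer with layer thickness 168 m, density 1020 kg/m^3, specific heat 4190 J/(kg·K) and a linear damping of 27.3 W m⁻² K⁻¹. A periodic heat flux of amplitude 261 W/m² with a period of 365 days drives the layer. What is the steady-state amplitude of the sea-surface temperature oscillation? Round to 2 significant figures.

Areal heat capacity C = ρ c_p D = 1020 × 4190 × 168 = 7.18×10^8 J m⁻² K⁻¹.
Angular frequency ω = 2π / T = 2π / 3.15×10^7 s = 1.99×10^-7 s⁻¹.
√((Cω)² + λ²) = √((143)² + 27.3²) = 146 W/(m²·K).
Amplitude A = F₀ / √((Cω)²+λ²) = 261 / 146 = 1.79 K.

1.8 K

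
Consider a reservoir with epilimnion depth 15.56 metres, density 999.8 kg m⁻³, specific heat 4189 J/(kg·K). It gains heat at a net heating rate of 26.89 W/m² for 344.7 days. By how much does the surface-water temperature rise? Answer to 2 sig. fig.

12 K

Areal heat capacity C = ρ c_p D = 999.8 × 4189 × 15.56 = 6.52×10^7 J/(m²·K).
Net heat input Q = F Δt = 26.89 × (344.7 days × 86400 s/day) = 8.01×10^8 J/m².
ΔT = Q / C = 8.01×10^8 / 6.52×10^7 = 12.3 K.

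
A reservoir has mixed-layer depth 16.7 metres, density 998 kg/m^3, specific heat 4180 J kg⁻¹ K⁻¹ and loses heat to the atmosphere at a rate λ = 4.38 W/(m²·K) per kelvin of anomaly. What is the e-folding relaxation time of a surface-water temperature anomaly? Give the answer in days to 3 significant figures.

184 days

Areal heat capacity C = ρ c_p D = 998 × 4180 × 16.7 = 6.97×10^7 J m⁻² K⁻¹.
Relaxation time τ = C / λ = 6.97×10^7 / 4.38 = 1.59×10^7 s.
In days: 1.59×10^7 s / (86400 s/day) = 184 days.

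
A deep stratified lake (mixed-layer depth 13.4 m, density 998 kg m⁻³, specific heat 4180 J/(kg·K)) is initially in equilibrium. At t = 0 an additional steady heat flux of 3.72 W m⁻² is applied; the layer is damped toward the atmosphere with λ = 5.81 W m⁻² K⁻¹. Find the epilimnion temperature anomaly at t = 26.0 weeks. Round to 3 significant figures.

0.515 K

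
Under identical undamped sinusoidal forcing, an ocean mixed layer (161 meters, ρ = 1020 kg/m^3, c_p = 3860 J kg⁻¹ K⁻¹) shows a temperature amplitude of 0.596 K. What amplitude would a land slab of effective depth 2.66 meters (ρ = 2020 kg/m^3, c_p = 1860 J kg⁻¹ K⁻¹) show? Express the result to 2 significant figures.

38 K

C_ocean = 6.34×10^8 J/(m²·K); C_land = 9.99×10^6 J/(m²·K).
A ∝ 1/C ⇒ A_land = A_ocean × C_ocean/C_land = 0.596 × 63.4 = 37.8 K.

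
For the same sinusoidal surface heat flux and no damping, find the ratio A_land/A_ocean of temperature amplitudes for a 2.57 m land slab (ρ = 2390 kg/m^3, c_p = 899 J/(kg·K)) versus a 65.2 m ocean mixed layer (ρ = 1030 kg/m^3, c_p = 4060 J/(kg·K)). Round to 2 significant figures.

49

C_ocean = 1030 × 4060 × 65.2 = 2.73×10^8 J/(m²·K).
C_land = 2390 × 899 × 2.57 = 5.52×10^6 J/(m²·K).
Undamped amplitude ∝ 1/C, so A_land/A_ocean = C_ocean/C_land = 49.4.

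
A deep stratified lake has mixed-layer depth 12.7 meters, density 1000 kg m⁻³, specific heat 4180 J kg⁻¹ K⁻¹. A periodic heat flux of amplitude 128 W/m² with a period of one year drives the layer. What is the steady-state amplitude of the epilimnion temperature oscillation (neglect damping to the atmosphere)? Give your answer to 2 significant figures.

Areal heat capacity C = ρ c_p D = 1000 × 4180 × 12.7 = 5.31×10^7 J m⁻² K⁻¹.
Angular frequency ω = 2π / T = 2π / 3.15×10^7 s = 1.99×10^-7 s⁻¹.
Cω = 5.31×10^7 × 1.99×10^-7 = 10.6 W/(m²·K).
Amplitude A = F₀ / (Cω) = 128 / 10.6 = 12.1 K.

12 K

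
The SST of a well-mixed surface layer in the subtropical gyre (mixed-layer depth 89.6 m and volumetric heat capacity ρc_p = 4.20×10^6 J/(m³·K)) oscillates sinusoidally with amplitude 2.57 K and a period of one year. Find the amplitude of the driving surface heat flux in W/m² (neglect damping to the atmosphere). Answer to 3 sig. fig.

Areal heat capacity C = ρc_p × D = 4.20×10^6 × 89.6 = 3.76×10^8 J/(m²·K).
ω = 2π / 3.15×10^7 s = 1.99×10^-7 s⁻¹.
Cω = 3.76×10^8 × 1.99×10^-7 = 75.0 W/(m²·K).
F₀ = A × Cω = 2.57 × 75.0 = 193 W/m².

193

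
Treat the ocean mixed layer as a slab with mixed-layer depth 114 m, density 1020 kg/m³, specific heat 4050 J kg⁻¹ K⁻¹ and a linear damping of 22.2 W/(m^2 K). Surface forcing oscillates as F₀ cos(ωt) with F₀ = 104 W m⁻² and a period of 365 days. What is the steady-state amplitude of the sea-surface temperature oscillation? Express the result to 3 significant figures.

Areal heat capacity C = ρ c_p D = 1020 × 4050 × 114 = 4.71×10^8 J m⁻² K⁻¹.
Angular frequency ω = 2π / T = 2π / 3.15×10^7 s = 1.99×10^-7 s⁻¹.
√((Cω)² + λ²) = √((93.8)² + 22.2²) = 96.4 W/(m²·K).
Amplitude A = F₀ / √((Cω)²+λ²) = 104 / 96.4 = 1.08 K.

1.08 K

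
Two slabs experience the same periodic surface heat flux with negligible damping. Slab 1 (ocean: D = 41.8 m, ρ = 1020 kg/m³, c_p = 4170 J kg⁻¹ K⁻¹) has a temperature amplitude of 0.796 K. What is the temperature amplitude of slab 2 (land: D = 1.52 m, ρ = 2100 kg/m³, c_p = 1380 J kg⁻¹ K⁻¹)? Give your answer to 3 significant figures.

32.1 K

C_ocean = 1.78×10^8 J/(m²·K); C_land = 4.40×10^6 J/(m²·K).
A ∝ 1/C ⇒ A_land = A_ocean × C_ocean/C_land = 0.796 × 40.4 = 32.1 K.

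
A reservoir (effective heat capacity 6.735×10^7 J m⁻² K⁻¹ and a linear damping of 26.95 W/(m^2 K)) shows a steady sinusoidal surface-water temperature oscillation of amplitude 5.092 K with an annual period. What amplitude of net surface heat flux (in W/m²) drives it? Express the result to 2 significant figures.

Areal heat capacity C = 6.735×10^7 J m⁻² K⁻¹ (given).
ω = 2π / 3.15×10^7 s = 1.99×10^-7 s⁻¹.
√((Cω)² + λ²) = √((13.4)² + 26.95²) = 30.1 W/(m²·K).
F₀ = A × √((Cω)²+λ²) = 5.092 × 30.1 = 153 W/m².

150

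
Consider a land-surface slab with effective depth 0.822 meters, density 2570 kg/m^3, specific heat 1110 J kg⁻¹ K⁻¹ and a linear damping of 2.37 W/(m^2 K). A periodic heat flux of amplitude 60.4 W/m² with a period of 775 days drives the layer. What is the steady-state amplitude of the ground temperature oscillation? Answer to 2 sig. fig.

25 K

Areal heat capacity C = ρ c_p D = 2570 × 1110 × 0.822 = 2.34×10^6 J m⁻² K⁻¹.
Angular frequency ω = 2π / T = 2π / 6.70×10^7 s = 9.38×10^-8 s⁻¹.
√((Cω)² + λ²) = √((0.220)² + 2.37²) = 2.38 W/(m²·K).
Amplitude A = F₀ / √((Cω)²+λ²) = 60.4 / 2.38 = 25.4 K.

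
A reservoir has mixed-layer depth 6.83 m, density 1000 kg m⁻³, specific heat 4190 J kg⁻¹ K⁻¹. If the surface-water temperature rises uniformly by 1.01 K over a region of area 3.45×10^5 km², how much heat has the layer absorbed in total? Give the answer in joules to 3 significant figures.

9.97×10^18 J

Areal heat capacity C = ρ c_p D = 1000 × 4190 × 6.83 = 2.86×10^7 J/(m²·K).
Heat per unit area: q = C ΔT = 2.86×10^7 × 1.01 = 2.89×10^7 J/m².
Total heat: Q = q × A = 2.89×10^7 × (3.45×10^5 × 10⁶ m²) = 9.97×10^18 J.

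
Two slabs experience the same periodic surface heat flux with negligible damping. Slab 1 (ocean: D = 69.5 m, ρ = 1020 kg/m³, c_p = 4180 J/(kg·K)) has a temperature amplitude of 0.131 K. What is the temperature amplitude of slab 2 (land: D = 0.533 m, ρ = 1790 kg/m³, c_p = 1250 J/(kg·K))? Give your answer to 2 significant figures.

C_ocean = 2.96×10^8 J/(m²·K); C_land = 1.19×10^6 J/(m²·K).
A ∝ 1/C ⇒ A_land = A_ocean × C_ocean/C_land = 0.131 × 248 = 32.5 K.

33 K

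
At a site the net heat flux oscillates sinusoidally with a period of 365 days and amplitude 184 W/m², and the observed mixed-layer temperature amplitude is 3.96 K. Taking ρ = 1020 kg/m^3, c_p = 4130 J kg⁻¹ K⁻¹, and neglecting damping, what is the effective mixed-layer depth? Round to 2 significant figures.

ω = 2π / 3.15×10^7 s = 1.99×10^-7 s⁻¹.
Required C = F₀ / (A ω) = 184 / (3.96 × 1.99×10^-7) = 2.33×10^8 J/(m²·K).
D = C / (ρ c_p) = 2.33×10^8 / (1020 × 4130) = 55.4 m.

55 m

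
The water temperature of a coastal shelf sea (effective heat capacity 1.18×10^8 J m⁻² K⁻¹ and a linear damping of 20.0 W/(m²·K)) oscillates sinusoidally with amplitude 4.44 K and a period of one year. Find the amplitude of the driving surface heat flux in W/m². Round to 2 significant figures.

140

Areal heat capacity C = 1.18×10^8 J m⁻² K⁻¹ (given).
ω = 2π / 3.15×10^7 s = 1.99×10^-7 s⁻¹.
√((Cω)² + λ²) = √((23.5)² + 20.0²) = 30.9 W/(m²·K).
F₀ = A × √((Cω)²+λ²) = 4.44 × 30.9 = 137 W/m².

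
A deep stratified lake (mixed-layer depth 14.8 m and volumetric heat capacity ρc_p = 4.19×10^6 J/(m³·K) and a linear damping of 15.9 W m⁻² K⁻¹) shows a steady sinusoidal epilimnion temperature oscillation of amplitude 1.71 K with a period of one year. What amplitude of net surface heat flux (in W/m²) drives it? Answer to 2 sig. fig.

Areal heat capacity C = ρc_p × D = 4.19×10^6 × 14.8 = 6.20×10^7 J/(m^2 K).
ω = 2π / 3.15×10^7 s = 1.99×10^-7 s⁻¹.
√((Cω)² + λ²) = √((12.4)² + 15.9²) = 20.1 W/(m²·K).
F₀ = A × √((Cω)²+λ²) = 1.71 × 20.1 = 34.4 W/m².

34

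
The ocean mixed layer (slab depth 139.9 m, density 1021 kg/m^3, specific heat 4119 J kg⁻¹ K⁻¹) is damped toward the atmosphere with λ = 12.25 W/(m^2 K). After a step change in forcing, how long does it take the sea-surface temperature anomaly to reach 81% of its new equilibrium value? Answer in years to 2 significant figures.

Areal heat capacity C = ρ c_p D = 1021 × 4119 × 139.9 = 5.88×10^8 J/(m^2 K).
τ = C / λ = 5.88×10^8 / 12.25 = 4.80×10^7 s.
Fraction reached: 1 − e^(−t/τ) = 0.81 ⇒ t = −τ ln(1 − 0.81) = τ × 1.66.
t = 7.98×10^7 s = 2.53 years.

2.5 years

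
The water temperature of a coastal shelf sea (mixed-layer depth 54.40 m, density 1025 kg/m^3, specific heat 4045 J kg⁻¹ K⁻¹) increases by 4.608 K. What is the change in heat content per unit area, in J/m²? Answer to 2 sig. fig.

1.0×10^9

Areal heat capacity C = ρ c_p D = 1025 × 4045 × 54.40 = 2.26×10^8 J/(m^2 K).
ΔQ = C ΔT = 2.26×10^8 × 4.608 = 1.04×10^9 J/m².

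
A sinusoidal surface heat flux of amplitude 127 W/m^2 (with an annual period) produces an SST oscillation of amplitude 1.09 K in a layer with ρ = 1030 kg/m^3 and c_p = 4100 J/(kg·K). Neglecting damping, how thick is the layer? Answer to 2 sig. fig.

140 m

ω = 2π / 3.15×10^7 s = 1.99×10^-7 s⁻¹.
Required C = F₀ / (A ω) = 127 / (1.09 × 1.99×10^-7) = 5.85×10^8 J/(m²·K).
D = C / (ρ c_p) = 5.85×10^8 / (1030 × 4100) = 138 m.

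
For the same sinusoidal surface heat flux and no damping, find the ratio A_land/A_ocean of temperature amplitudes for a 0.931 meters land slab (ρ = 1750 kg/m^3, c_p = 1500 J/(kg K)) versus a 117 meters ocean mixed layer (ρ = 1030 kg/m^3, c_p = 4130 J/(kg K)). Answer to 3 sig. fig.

204

C_ocean = 1030 × 4130 × 117 = 4.98×10^8 J/(m²·K).
C_land = 1750 × 1500 × 0.931 = 2.44×10^6 J/(m²·K).
Undamped amplitude ∝ 1/C, so A_land/A_ocean = C_ocean/C_land = 204.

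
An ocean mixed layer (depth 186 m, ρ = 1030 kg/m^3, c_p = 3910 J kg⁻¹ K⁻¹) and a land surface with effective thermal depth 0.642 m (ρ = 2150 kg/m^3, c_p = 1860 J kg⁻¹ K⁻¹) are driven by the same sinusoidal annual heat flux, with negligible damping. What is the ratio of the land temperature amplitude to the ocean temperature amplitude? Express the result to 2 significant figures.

290

C_ocean = 1030 × 3910 × 186 = 7.49×10^8 J/(m²·K).
C_land = 2150 × 1860 × 0.642 = 2.57×10^6 J/(m²·K).
Undamped amplitude ∝ 1/C, so A_land/A_ocean = C_ocean/C_land = 292.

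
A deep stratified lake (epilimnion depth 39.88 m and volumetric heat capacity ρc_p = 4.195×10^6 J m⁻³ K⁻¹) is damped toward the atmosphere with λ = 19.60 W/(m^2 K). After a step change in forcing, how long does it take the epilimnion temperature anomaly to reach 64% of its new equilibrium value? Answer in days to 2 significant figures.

Areal heat capacity C = ρc_p × D = 4.195×10^6 × 39.88 = 1.67×10^8 J/(m^2 K).
τ = C / λ = 1.67×10^8 / 19.60 = 8.54×10^6 s.
Fraction reached: 1 − e^(−t/τ) = 0.64 ⇒ t = −τ ln(1 − 0.64) = τ × 1.02.
t = 8.72×10^6 s = 101 days.

100 days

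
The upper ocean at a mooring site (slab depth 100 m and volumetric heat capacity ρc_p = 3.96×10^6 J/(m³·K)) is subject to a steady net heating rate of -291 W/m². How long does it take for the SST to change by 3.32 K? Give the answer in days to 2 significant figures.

52 days

Areal heat capacity C = ρc_p × D = 3.96×10^6 × 100 = 3.96×10^8 J/(m²·K).
Time required: Δt = C ΔT / F = 3.96×10^8 × -3.32 / -291 = 4.52×10^6 s.
In days: 4.52×10^6 s / (86400 s/day) = 52.3 days.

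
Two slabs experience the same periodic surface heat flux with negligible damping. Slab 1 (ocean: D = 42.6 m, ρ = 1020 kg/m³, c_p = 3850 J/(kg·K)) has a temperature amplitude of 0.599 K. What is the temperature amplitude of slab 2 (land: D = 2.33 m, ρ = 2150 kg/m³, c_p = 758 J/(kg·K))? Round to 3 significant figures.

C_ocean = 1.67×10^8 J/(m²·K); C_land = 3.80×10^6 J/(m²·K).
A ∝ 1/C ⇒ A_land = A_ocean × C_ocean/C_land = 0.599 × 44.1 = 26.4 K.

26.4 K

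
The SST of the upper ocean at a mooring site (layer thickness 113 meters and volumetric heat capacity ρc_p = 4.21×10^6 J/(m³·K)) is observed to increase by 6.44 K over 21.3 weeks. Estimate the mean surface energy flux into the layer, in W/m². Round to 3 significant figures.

Areal heat capacity C = ρc_p × D = 4.21×10^6 × 113 = 4.76×10^8 J m⁻² K⁻¹.
Required heat per unit area: Q = C ΔT = 4.76×10^8 × 6.44 = 3.06×10^9 J/m².
Flux F = Q / Δt = 3.06×10^9 / 1.29×10^7 s = 238 W/m².

238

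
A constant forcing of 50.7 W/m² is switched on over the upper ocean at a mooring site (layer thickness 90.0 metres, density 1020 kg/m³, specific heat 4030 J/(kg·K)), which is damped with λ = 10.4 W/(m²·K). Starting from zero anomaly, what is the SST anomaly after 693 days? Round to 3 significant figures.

Areal heat capacity C = ρ c_p D = 1020 × 4030 × 90.0 = 3.70×10^8 J/(m^2 K).
τ = C / λ = 3.70×10^8 / 10.4 = 3.56×10^7 s.
Equilibrium anomaly ΔT_eq = F / λ = 50.7 / 10.4 = 4.88 K.
t = 693 days = 5.99×10^7 s, so t/τ = 1.68.
ΔT(t) = ΔT_eq (1 − e^(−t/τ)) = 4.88 × (1 − e^−1.68) = 3.97 K.

3.97 K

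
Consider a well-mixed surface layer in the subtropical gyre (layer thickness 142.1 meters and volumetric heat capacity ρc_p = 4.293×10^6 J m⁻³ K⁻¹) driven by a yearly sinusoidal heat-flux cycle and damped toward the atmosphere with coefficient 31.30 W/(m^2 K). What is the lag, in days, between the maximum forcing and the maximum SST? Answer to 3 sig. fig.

76.6 days

Areal heat capacity C = ρc_p × D = 4.293×10^6 × 142.1 = 6.10×10^8 J/(m²·K).
ω = 2π / 3.15×10^7 s = 1.99×10^-7 s⁻¹.
Phase lag φ = arctan(Cω/λ) = arctan(122/31.30) = 1.32 rad.
Time lag = φ / ω = 1.32 / 1.99×10^-7 = 6.62×10^6 s = 76.6 days.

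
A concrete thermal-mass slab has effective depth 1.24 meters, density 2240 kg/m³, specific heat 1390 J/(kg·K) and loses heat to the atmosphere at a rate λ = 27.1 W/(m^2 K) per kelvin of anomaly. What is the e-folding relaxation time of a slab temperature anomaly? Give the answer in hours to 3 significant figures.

Areal heat capacity C = ρ c_p D = 2240 × 1390 × 1.24 = 3.86×10^6 J/(m²·K).
Relaxation time τ = C / λ = 3.86×10^6 / 27.1 = 1.42×10^5 s.
In hours: 1.42×10^5 s / (3600 s/hour) = 39.6 hours.

39.6 hours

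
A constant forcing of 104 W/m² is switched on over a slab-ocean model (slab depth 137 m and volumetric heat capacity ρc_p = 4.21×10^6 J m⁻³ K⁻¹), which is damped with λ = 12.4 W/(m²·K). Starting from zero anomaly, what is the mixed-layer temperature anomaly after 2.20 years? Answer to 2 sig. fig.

Areal heat capacity C = ρc_p × D = 4.21×10^6 × 137 = 5.77×10^8 J/(m²·K).
τ = C / λ = 5.77×10^8 / 12.4 = 4.65×10^7 s.
Equilibrium anomaly ΔT_eq = F / λ = 104 / 12.4 = 8.39 K.
t = 2.20 years = 6.94×10^7 s, so t/τ = 1.49.
ΔT(t) = ΔT_eq (1 − e^(−t/τ)) = 8.39 × (1 − e^−1.49) = 6.50 K.

6.5 K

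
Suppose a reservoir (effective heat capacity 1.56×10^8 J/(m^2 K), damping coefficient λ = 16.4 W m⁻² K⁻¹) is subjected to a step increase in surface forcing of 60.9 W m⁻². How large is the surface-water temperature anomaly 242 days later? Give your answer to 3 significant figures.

3.30 K

Areal heat capacity C = 1.56×10^8 J/(m^2 K) (given).
τ = C / λ = 1.56×10^8 / 16.4 = 9.51×10^6 s.
Equilibrium anomaly ΔT_eq = F / λ = 60.9 / 16.4 = 3.71 K.
t = 242 days = 2.09×10^7 s, so t/τ = 2.20.
ΔT(t) = ΔT_eq (1 − e^(−t/τ)) = 3.71 × (1 − e^−2.20) = 3.30 K.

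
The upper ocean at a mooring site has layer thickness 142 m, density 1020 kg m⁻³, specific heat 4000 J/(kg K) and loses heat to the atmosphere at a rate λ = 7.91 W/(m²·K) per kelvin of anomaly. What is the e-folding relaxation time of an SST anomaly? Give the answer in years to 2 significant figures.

Areal heat capacity C = ρ c_p D = 1020 × 4000 × 142 = 5.79×10^8 J m⁻² K⁻¹.
Relaxation time τ = C / λ = 5.79×10^8 / 7.91 = 7.32×10^7 s.
In years: 7.32×10^7 s / (3.156×10^7 s/year) = 2.32 years.

2.3 years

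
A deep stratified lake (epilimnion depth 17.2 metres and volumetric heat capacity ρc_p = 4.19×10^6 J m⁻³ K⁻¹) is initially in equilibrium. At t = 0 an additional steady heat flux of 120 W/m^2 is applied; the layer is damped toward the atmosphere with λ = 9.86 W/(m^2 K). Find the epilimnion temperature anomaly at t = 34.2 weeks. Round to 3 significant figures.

11.5 K

Areal heat capacity C = ρc_p × D = 4.19×10^6 × 17.2 = 7.21×10^7 J/(m^2 K).
τ = C / λ = 7.21×10^7 / 9.86 = 7.31×10^6 s.
Equilibrium anomaly ΔT_eq = F / λ = 120 / 9.86 = 12.2 K.
t = 34.2 weeks = 2.07×10^7 s, so t/τ = 2.83.
ΔT(t) = ΔT_eq (1 − e^(−t/τ)) = 12.2 × (1 − e^−2.83) = 11.5 K.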